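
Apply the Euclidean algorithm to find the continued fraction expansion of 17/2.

[8; 2]

Run the Euclidean algorithm on 17 and 2; the successive quotients are the partial quotients a_0, a_1, ... (each step inverts the fractional part left over by the previous one):
  17 = 8*2 + 1, so a_0 = 8.
  2 = 2*1 + 0, so a_1 = 2.
The remainder reaches 0 after 2 divisions, so the expansion has 2 partial quotients, read off in order.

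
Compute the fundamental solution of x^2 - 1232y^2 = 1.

(x, y) = (351, 10)

First expand sqrt(1232) as a continued fraction. With x_i = (sqrt(1232) + m_i)/d_i and (m_0, d_0) = (0, 1): a_0 = floor(sqrt(1232)) = 35, since 35^2 = 1225 <= 1232 < 1296 = 36^2.
Iterate m_{i+1} = d_i*a_i - m_i, d_{i+1} = (1232 - m_{i+1}^2)/d_i, a_{i+1} = floor((a_0 + m_{i+1})/d_{i+1}):
  m_1 = 1*35 - 0 = 35, d_1 = (1232 - 35^2)/1 = 7/1 = 7, a_1 = floor((35 + 35)/7) = 10.
  m_2 = 7*10 - 35 = 35, d_2 = (1232 - 35^2)/7 = 7/7 = 1, a_2 = floor((35 + 35)/1) = 70.
  m_3 = 1*70 - 35 = 35, d_3 = (1232 - 35^2)/1 = 7/1 = 7: (m_3, d_3) = (m_1, d_1) = (35, 7), so from here the quotients repeat a_1, a_2; the period length is 2.
So sqrt(1232) = [35; (10, 70)] with period length k = 2.
k is even, so the fundamental solution of x^2 - 1232y^2 = 1 is (p_{k-1}, q_{k-1}) = (p_1, q_1); compute convergents through index 1.
Convergents (p_i = a_i*p_{i-1} + p_{i-2}, q_i = a_i*q_{i-1} + q_{i-2} with p_{-2}=0, p_{-1}=1, q_{-2}=1, q_{-1}=0):
  i=0: a_0=35, p_0 = 35*1 + 0 = 35, q_0 = 35*0 + 1 = 1.
  i=1: a_1=10, p_1 = 10*35 + 1 = 351, q_1 = 10*1 + 0 = 10.
Check: 351^2 - 1232*10^2 = 123201 - 123200 = 1, so (x, y) = (351, 10) solves the equation, and by the theorem it is the least positive solution.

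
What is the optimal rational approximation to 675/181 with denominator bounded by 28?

97/26

Expand x = 675/181 as a continued fraction with the Euclidean algorithm:
  675 = 3*181 + 132, so a_0 = 3.
  181 = 1*132 + 49, so a_1 = 1.
  132 = 2*49 + 34, so a_2 = 2.
  49 = 1*34 + 15, so a_3 = 1.
  34 = 2*15 + 4, so a_4 = 2.
  15 = 3*4 + 3, so a_5 = 3.
  4 = 1*3 + 1, so a_6 = 1.
  3 = 3*1 + 0, so a_7 = 3.
so x = [3; 1, 2, 1, 2, 3, 1, 3].
Convergents (p_i = a_i*p_{i-1} + p_{i-2}, q_i = a_i*q_{i-1} + q_{i-2} with p_{-2}=0, p_{-1}=1, q_{-2}=1, q_{-1}=0), until the denominator exceeds 28:
  i=0: a_0=3, p_0 = 3*1 + 0 = 3, q_0 = 3*0 + 1 = 1.
  i=1: a_1=1, p_1 = 1*3 + 1 = 4, q_1 = 1*1 + 0 = 1.
  i=2: a_2=2, p_2 = 2*4 + 3 = 11, q_2 = 2*1 + 1 = 3.
  i=3: a_3=1, p_3 = 1*11 + 4 = 15, q_3 = 1*3 + 1 = 4.
  i=4: a_4=2, p_4 = 2*15 + 11 = 41, q_4 = 2*4 + 3 = 11.
  i=5: a_5=3, p_5 = 3*41 + 15 = 138, q_5 = 3*11 + 4 = 37.
q_5 = 37 > 28, so the last convergent with denominator <= 28 is p_4/q_4 = 41/11.
The closest fraction with denominator <= 28 is either p_4/q_4 or the intermediate fraction (k*p_4 + p_3)/(k*q_4 + q_3) with the largest k >= 1 whose denominator stays <= 28; these approach x as k grows, and every other convergent or intermediate fraction in range is farther away.
Largest k: floor((28 - q_3)/q_4) = floor((28 - 4)/11) = 2.
That gives (2*41 + 15)/(2*11 + 4) = 97/26.
Compare the errors: |x - 41/11| = |675*11 - 41*181|/(181*11) = 4/1991, and |x - 97/26| = |675*26 - 97*181|/(181*26) = 7/4706.
Cross-multiplying, 7*1991 = 13937 < 18824 = 4*4706, so 7/4706 is smaller: the intermediate fraction 97/26 is closer to x than 41/11.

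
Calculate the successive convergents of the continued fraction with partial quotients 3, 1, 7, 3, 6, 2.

Using the convergent recurrence p_i = a_i*p_{i-1} + p_{i-2}, q_i = a_i*q_{i-1} + q_{i-2} with p_{-2}=0, p_{-1}=1, q_{-2}=1, q_{-1}=0:
  i=0: a_0=3, p_0 = 3*1 + 0 = 3, q_0 = 3*0 + 1 = 1.
  i=1: a_1=1, p_1 = 1*3 + 1 = 4, q_1 = 1*1 + 0 = 1.
  i=2: a_2=7, p_2 = 7*4 + 3 = 31, q_2 = 7*1 + 1 = 8.
  i=3: a_3=3, p_3 = 3*31 + 4 = 97, q_3 = 3*8 + 1 = 25.
  i=4: a_4=6, p_4 = 6*97 + 31 = 613, q_4 = 6*25 + 8 = 158.
  i=5: a_5=2, p_5 = 2*613 + 97 = 1323, q_5 = 2*158 + 25 = 341.

3/1, 4/1, 31/8, 97/25, 613/158, 1323/341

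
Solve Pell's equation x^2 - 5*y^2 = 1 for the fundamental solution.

First expand sqrt(5) as a continued fraction. With x_i = (sqrt(5) + m_i)/d_i and (m_0, d_0) = (0, 1): a_0 = floor(sqrt(5)) = 2, since 2^2 = 4 <= 5 < 9 = 3^2.
Iterate m_{i+1} = d_i*a_i - m_i, d_{i+1} = (5 - m_{i+1}^2)/d_i, a_{i+1} = floor((a_0 + m_{i+1})/d_{i+1}):
  m_1 = 1*2 - 0 = 2, d_1 = (5 - 2^2)/1 = 1/1 = 1, a_1 = floor((2 + 2)/1) = 4.
  m_2 = 1*4 - 2 = 2, d_2 = (5 - 2^2)/1 = 1/1 = 1: (m_2, d_2) = (m_1, d_1) = (2, 1), so from here the quotient a_1 repeats; the period length is 1.
So sqrt(5) = [2; (4)] with period length k = 1.
k is odd, so (p_{k-1}, q_{k-1}) only solves x^2 - 5y^2 = -1 and the fundamental solution of x^2 - 5y^2 = 1 is (p_{2k-1}, q_{2k-1}) = (p_1, q_1); compute convergents through index 1, running through the period twice.
Convergents (p_i = a_i*p_{i-1} + p_{i-2}, q_i = a_i*q_{i-1} + q_{i-2} with p_{-2}=0, p_{-1}=1, q_{-2}=1, q_{-1}=0):
  i=0: a_0=2, p_0 = 2*1 + 0 = 2, q_0 = 2*0 + 1 = 1.
  i=1: a_1=4, p_1 = 4*2 + 1 = 9, q_1 = 4*1 + 0 = 4.
Indeed p_0^2 - 5*q_0^2 = 4 - 5 = -1, not +1.
Check: 9^2 - 5*4^2 = 81 - 80 = 1, so (x, y) = (9, 4) solves the equation, and by the theorem it is the least positive solution.

(x, y) = (9, 4)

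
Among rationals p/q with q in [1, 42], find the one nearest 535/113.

161/34

Expand x = 535/113 as a continued fraction with the Euclidean algorithm:
  535 = 4*113 + 83, so a_0 = 4.
  113 = 1*83 + 30, so a_1 = 1.
  83 = 2*30 + 23, so a_2 = 2.
  30 = 1*23 + 7, so a_3 = 1.
  23 = 3*7 + 2, so a_4 = 3.
  7 = 3*2 + 1, so a_5 = 3.
  2 = 2*1 + 0, so a_6 = 2.
so x = [4; 1, 2, 1, 3, 3, 2].
Convergents (p_i = a_i*p_{i-1} + p_{i-2}, q_i = a_i*q_{i-1} + q_{i-2} with p_{-2}=0, p_{-1}=1, q_{-2}=1, q_{-1}=0), until the denominator exceeds 42:
  i=0: a_0=4, p_0 = 4*1 + 0 = 4, q_0 = 4*0 + 1 = 1.
  i=1: a_1=1, p_1 = 1*4 + 1 = 5, q_1 = 1*1 + 0 = 1.
  i=2: a_2=2, p_2 = 2*5 + 4 = 14, q_2 = 2*1 + 1 = 3.
  i=3: a_3=1, p_3 = 1*14 + 5 = 19, q_3 = 1*3 + 1 = 4.
  i=4: a_4=3, p_4 = 3*19 + 14 = 71, q_4 = 3*4 + 3 = 15.
  i=5: a_5=3, p_5 = 3*71 + 19 = 232, q_5 = 3*15 + 4 = 49.
q_5 = 49 > 42, so the last convergent with denominator <= 42 is p_4/q_4 = 71/15.
The closest fraction with denominator <= 42 is either p_4/q_4 or the intermediate fraction (k*p_4 + p_3)/(k*q_4 + q_3) with the largest k >= 1 whose denominator stays <= 42; these approach x as k grows, and every other convergent or intermediate fraction in range is farther away.
Largest k: floor((42 - q_3)/q_4) = floor((42 - 4)/15) = 2.
That gives (2*71 + 19)/(2*15 + 4) = 161/34.
Compare the errors: |x - 71/15| = |535*15 - 71*113|/(113*15) = 2/1695, and |x - 161/34| = |535*34 - 161*113|/(113*34) = 3/3842.
Cross-multiplying, 3*1695 = 5085 < 7684 = 2*3842, so 3/3842 is smaller: the intermediate fraction 161/34 is closer to x than 71/15.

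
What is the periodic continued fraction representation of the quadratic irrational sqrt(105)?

[10; (4, 20)]

Write x_i = (sqrt(105) + m_i)/d_i with (m_0, d_0) = (0, 1). a_0 = floor(sqrt(105)) = 10, since 10^2 = 100 <= 105 < 121 = 11^2.
Iterate m_{i+1} = d_i*a_i - m_i, d_{i+1} = (105 - m_{i+1}^2)/d_i, a_{i+1} = floor((a_0 + m_{i+1})/d_{i+1}):
  m_1 = 1*10 - 0 = 10, d_1 = (105 - 10^2)/1 = 5/1 = 5, a_1 = floor((10 + 10)/5) = 4.
  m_2 = 5*4 - 10 = 10, d_2 = (105 - 10^2)/5 = 5/5 = 1, a_2 = floor((10 + 10)/1) = 20.
  m_3 = 1*20 - 10 = 10, d_3 = (105 - 10^2)/1 = 5/1 = 5: (m_3, d_3) = (m_1, d_1) = (10, 5), so from here the quotients repeat a_1, a_2; the period length is 2.
Hence the expansion of sqrt(105) is a_0 = 10 followed by the repeating block 4, 20 (period 2).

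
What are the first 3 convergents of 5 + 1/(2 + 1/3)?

5/1, 11/2, 38/7

Using the convergent recurrence p_i = a_i*p_{i-1} + p_{i-2}, q_i = a_i*q_{i-1} + q_{i-2} with p_{-2}=0, p_{-1}=1, q_{-2}=1, q_{-1}=0:
  i=0: a_0=5, p_0 = 5*1 + 0 = 5, q_0 = 5*0 + 1 = 1.
  i=1: a_1=2, p_1 = 2*5 + 1 = 11, q_1 = 2*1 + 0 = 2.
  i=2: a_2=3, p_2 = 3*11 + 5 = 38, q_2 = 3*2 + 1 = 7.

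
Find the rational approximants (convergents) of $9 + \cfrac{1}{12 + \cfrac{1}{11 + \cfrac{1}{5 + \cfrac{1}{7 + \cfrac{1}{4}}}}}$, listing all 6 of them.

Using the convergent recurrence p_i = a_i*p_{i-1} + p_{i-2}, q_i = a_i*q_{i-1} + q_{i-2} with p_{-2}=0, p_{-1}=1, q_{-2}=1, q_{-1}=0:
  i=0: a_0=9, p_0 = 9*1 + 0 = 9, q_0 = 9*0 + 1 = 1.
  i=1: a_1=12, p_1 = 12*9 + 1 = 109, q_1 = 12*1 + 0 = 12.
  i=2: a_2=11, p_2 = 11*109 + 9 = 1208, q_2 = 11*12 + 1 = 133.
  i=3: a_3=5, p_3 = 5*1208 + 109 = 6149, q_3 = 5*133 + 12 = 677.
  i=4: a_4=7, p_4 = 7*6149 + 1208 = 44251, q_4 = 7*677 + 133 = 4872.
  i=5: a_5=4, p_5 = 4*44251 + 6149 = 183153, q_5 = 4*4872 + 677 = 20165.

9/1, 109/12, 1208/133, 6149/677, 44251/4872, 183153/20165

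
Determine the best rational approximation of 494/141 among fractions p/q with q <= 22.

7/2

Expand x = 494/141 as a continued fraction with the Euclidean algorithm:
  494 = 3*141 + 71, so a_0 = 3.
  141 = 1*71 + 70, so a_1 = 1.
  71 = 1*70 + 1, so a_2 = 1.
  70 = 70*1 + 0, so a_3 = 70.
so x = [3; 1, 1, 70].
Convergents (p_i = a_i*p_{i-1} + p_{i-2}, q_i = a_i*q_{i-1} + q_{i-2} with p_{-2}=0, p_{-1}=1, q_{-2}=1, q_{-1}=0), until the denominator exceeds 22:
  i=0: a_0=3, p_0 = 3*1 + 0 = 3, q_0 = 3*0 + 1 = 1.
  i=1: a_1=1, p_1 = 1*3 + 1 = 4, q_1 = 1*1 + 0 = 1.
  i=2: a_2=1, p_2 = 1*4 + 3 = 7, q_2 = 1*1 + 1 = 2.
  i=3: a_3=70, p_3 = 70*7 + 4 = 494, q_3 = 70*2 + 1 = 141.
q_3 = 141 > 22, so the last convergent with denominator <= 22 is p_2/q_2 = 7/2.
The closest fraction with denominator <= 22 is either p_2/q_2 or the intermediate fraction (k*p_2 + p_1)/(k*q_2 + q_1) with the largest k >= 1 whose denominator stays <= 22; these approach x as k grows, and every other convergent or intermediate fraction in range is farther away.
Largest k: floor((22 - q_1)/q_2) = floor((22 - 1)/2) = 10.
That gives (10*7 + 4)/(10*2 + 1) = 74/21.
Compare the errors: |x - 7/2| = |494*2 - 7*141|/(141*2) = 1/282, and |x - 74/21| = |494*21 - 74*141|/(141*21) = 60/2961.
Cross-multiplying, 1*2961 = 2961 < 16920 = 60*282, so 1/282 is smaller: the convergent 7/2 is closer to x than 74/21.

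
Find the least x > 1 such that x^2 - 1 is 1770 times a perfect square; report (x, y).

(x, y) = (589, 14)

First expand sqrt(1770) as a continued fraction. With x_i = (sqrt(1770) + m_i)/d_i and (m_0, d_0) = (0, 1): a_0 = floor(sqrt(1770)) = 42, since 42^2 = 1764 <= 1770 < 1849 = 43^2.
Iterate m_{i+1} = d_i*a_i - m_i, d_{i+1} = (1770 - m_{i+1}^2)/d_i, a_{i+1} = floor((a_0 + m_{i+1})/d_{i+1}):
  m_1 = 1*42 - 0 = 42, d_1 = (1770 - 42^2)/1 = 6/1 = 6, a_1 = floor((42 + 42)/6) = 14.
  m_2 = 6*14 - 42 = 42, d_2 = (1770 - 42^2)/6 = 6/6 = 1, a_2 = floor((42 + 42)/1) = 84.
  m_3 = 1*84 - 42 = 42, d_3 = (1770 - 42^2)/1 = 6/1 = 6: (m_3, d_3) = (m_1, d_1) = (42, 6), so from here the quotients repeat a_1, a_2; the period length is 2.
So sqrt(1770) = [42; (14, 84)] with period length k = 2.
k is even, so the fundamental solution of x^2 - 1770y^2 = 1 is (p_{k-1}, q_{k-1}) = (p_1, q_1); compute convergents through index 1.
Convergents (p_i = a_i*p_{i-1} + p_{i-2}, q_i = a_i*q_{i-1} + q_{i-2} with p_{-2}=0, p_{-1}=1, q_{-2}=1, q_{-1}=0):
  i=0: a_0=42, p_0 = 42*1 + 0 = 42, q_0 = 42*0 + 1 = 1.
  i=1: a_1=14, p_1 = 14*42 + 1 = 589, q_1 = 14*1 + 0 = 14.
Check: 589^2 - 1770*14^2 = 346921 - 346920 = 1, so (x, y) = (589, 14) solves the equation, and by the theorem it is the least positive solution.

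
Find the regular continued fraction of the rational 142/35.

[4; 17, 2]

Run the Euclidean algorithm on 142 and 35; the successive quotients are the partial quotients a_0, a_1, ... (each step inverts the fractional part left over by the previous one):
  142 = 4*35 + 2, so a_0 = 4.
  35 = 17*2 + 1, so a_1 = 17.
  2 = 2*1 + 0, so a_2 = 2.
The remainder reaches 0 after 3 divisions, so the expansion has 3 partial quotients, read off in order.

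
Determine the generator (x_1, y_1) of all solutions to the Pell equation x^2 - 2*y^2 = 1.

(x, y) = (3, 2)

First expand sqrt(2) as a continued fraction. With x_i = (sqrt(2) + m_i)/d_i and (m_0, d_0) = (0, 1): a_0 = floor(sqrt(2)) = 1, since 1^2 = 1 <= 2 < 4 = 2^2.
Iterate m_{i+1} = d_i*a_i - m_i, d_{i+1} = (2 - m_{i+1}^2)/d_i, a_{i+1} = floor((a_0 + m_{i+1})/d_{i+1}):
  m_1 = 1*1 - 0 = 1, d_1 = (2 - 1^2)/1 = 1/1 = 1, a_1 = floor((1 + 1)/1) = 2.
  m_2 = 1*2 - 1 = 1, d_2 = (2 - 1^2)/1 = 1/1 = 1: (m_2, d_2) = (m_1, d_1) = (1, 1), so from here the quotient a_1 repeats; the period length is 1.
So sqrt(2) = [1; (2)] with period length k = 1.
k is odd, so (p_{k-1}, q_{k-1}) only solves x^2 - 2y^2 = -1 and the fundamental solution of x^2 - 2y^2 = 1 is (p_{2k-1}, q_{2k-1}) = (p_1, q_1); compute convergents through index 1, running through the period twice.
Convergents (p_i = a_i*p_{i-1} + p_{i-2}, q_i = a_i*q_{i-1} + q_{i-2} with p_{-2}=0, p_{-1}=1, q_{-2}=1, q_{-1}=0):
  i=0: a_0=1, p_0 = 1*1 + 0 = 1, q_0 = 1*0 + 1 = 1.
  i=1: a_1=2, p_1 = 2*1 + 1 = 3, q_1 = 2*1 + 0 = 2.
Indeed p_0^2 - 2*q_0^2 = 1 - 2 = -1, not +1.
Check: 3^2 - 2*2^2 = 9 - 8 = 1, so (x, y) = (3, 2) solves the equation, and by the theorem it is the least positive solution.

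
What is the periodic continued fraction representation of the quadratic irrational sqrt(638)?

[25; (3, 1, 6, 2, 6, 1, 3, 50)]

Write x_i = (sqrt(638) + m_i)/d_i with (m_0, d_0) = (0, 1). a_0 = floor(sqrt(638)) = 25, since 25^2 = 625 <= 638 < 676 = 26^2.
Iterate m_{i+1} = d_i*a_i - m_i, d_{i+1} = (638 - m_{i+1}^2)/d_i, a_{i+1} = floor((a_0 + m_{i+1})/d_{i+1}):
  m_1 = 1*25 - 0 = 25, d_1 = (638 - 25^2)/1 = 13/1 = 13, a_1 = floor((25 + 25)/13) = 3.
  m_2 = 13*3 - 25 = 14, d_2 = (638 - 14^2)/13 = 442/13 = 34, a_2 = floor((25 + 14)/34) = 1.
  m_3 = 34*1 - 14 = 20, d_3 = (638 - 20^2)/34 = 238/34 = 7, a_3 = floor((25 + 20)/7) = 6.
  m_4 = 7*6 - 20 = 22, d_4 = (638 - 22^2)/7 = 154/7 = 22, a_4 = floor((25 + 22)/22) = 2.
  m_5 = 22*2 - 22 = 22, d_5 = (638 - 22^2)/22 = 154/22 = 7, a_5 = floor((25 + 22)/7) = 6.
  m_6 = 7*6 - 22 = 20, d_6 = (638 - 20^2)/7 = 238/7 = 34, a_6 = floor((25 + 20)/34) = 1.
  m_7 = 34*1 - 20 = 14, d_7 = (638 - 14^2)/34 = 442/34 = 13, a_7 = floor((25 + 14)/13) = 3.
  m_8 = 13*3 - 14 = 25, d_8 = (638 - 25^2)/13 = 13/13 = 1, a_8 = floor((25 + 25)/1) = 50.
  m_9 = 1*50 - 25 = 25, d_9 = (638 - 25^2)/1 = 13/1 = 13: (m_9, d_9) = (m_1, d_1) = (25, 13), so from here the quotients repeat a_1, ..., a_8; the period length is 8.
Hence the expansion of sqrt(638) is a_0 = 25 followed by the repeating block 3, 1, 6, 2, 6, 1, 3, 50 (period 8).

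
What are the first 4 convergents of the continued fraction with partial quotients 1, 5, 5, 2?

1/1, 6/5, 31/26, 68/57

Using the convergent recurrence p_i = a_i*p_{i-1} + p_{i-2}, q_i = a_i*q_{i-1} + q_{i-2} with p_{-2}=0, p_{-1}=1, q_{-2}=1, q_{-1}=0:
  i=0: a_0=1, p_0 = 1*1 + 0 = 1, q_0 = 1*0 + 1 = 1.
  i=1: a_1=5, p_1 = 5*1 + 1 = 6, q_1 = 5*1 + 0 = 5.
  i=2: a_2=5, p_2 = 5*6 + 1 = 31, q_2 = 5*5 + 1 = 26.
  i=3: a_3=2, p_3 = 2*31 + 6 = 68, q_3 = 2*26 + 5 = 57.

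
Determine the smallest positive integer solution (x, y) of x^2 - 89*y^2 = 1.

First expand sqrt(89) as a continued fraction. With x_i = (sqrt(89) + m_i)/d_i and (m_0, d_0) = (0, 1): a_0 = floor(sqrt(89)) = 9, since 9^2 = 81 <= 89 < 100 = 10^2.
Iterate m_{i+1} = d_i*a_i - m_i, d_{i+1} = (89 - m_{i+1}^2)/d_i, a_{i+1} = floor((a_0 + m_{i+1})/d_{i+1}):
  m_1 = 1*9 - 0 = 9, d_1 = (89 - 9^2)/1 = 8/1 = 8, a_1 = floor((9 + 9)/8) = 2.
  m_2 = 8*2 - 9 = 7, d_2 = (89 - 7^2)/8 = 40/8 = 5, a_2 = floor((9 + 7)/5) = 3.
  m_3 = 5*3 - 7 = 8, d_3 = (89 - 8^2)/5 = 25/5 = 5, a_3 = floor((9 + 8)/5) = 3.
  m_4 = 5*3 - 8 = 7, d_4 = (89 - 7^2)/5 = 40/5 = 8, a_4 = floor((9 + 7)/8) = 2.
  m_5 = 8*2 - 7 = 9, d_5 = (89 - 9^2)/8 = 8/8 = 1, a_5 = floor((9 + 9)/1) = 18.
  m_6 = 1*18 - 9 = 9, d_6 = (89 - 9^2)/1 = 8/1 = 8: (m_6, d_6) = (m_1, d_1) = (9, 8), so from here the quotients repeat a_1, ..., a_5; the period length is 5.
So sqrt(89) = [9; (2, 3, 3, 2, 18)] with period length k = 5.
k is odd, so (p_{k-1}, q_{k-1}) only solves x^2 - 89y^2 = -1 and the fundamental solution of x^2 - 89y^2 = 1 is (p_{2k-1}, q_{2k-1}) = (p_9, q_9); compute convergents through index 9, running through the period twice.
Convergents (p_i = a_i*p_{i-1} + p_{i-2}, q_i = a_i*q_{i-1} + q_{i-2} with p_{-2}=0, p_{-1}=1, q_{-2}=1, q_{-1}=0):
  i=0: a_0=9, p_0 = 9*1 + 0 = 9, q_0 = 9*0 + 1 = 1.
  i=1: a_1=2, p_1 = 2*9 + 1 = 19, q_1 = 2*1 + 0 = 2.
  i=2: a_2=3, p_2 = 3*19 + 9 = 66, q_2 = 3*2 + 1 = 7.
  i=3: a_3=3, p_3 = 3*66 + 19 = 217, q_3 = 3*7 + 2 = 23.
  i=4: a_4=2, p_4 = 2*217 + 66 = 500, q_4 = 2*23 + 7 = 53.
  i=5: a_5=18, p_5 = 18*500 + 217 = 9217, q_5 = 18*53 + 23 = 977.
  i=6: a_6=2, p_6 = 2*9217 + 500 = 18934, q_6 = 2*977 + 53 = 2007.
  i=7: a_7=3, p_7 = 3*18934 + 9217 = 66019, q_7 = 3*2007 + 977 = 6998.
  i=8: a_8=3, p_8 = 3*66019 + 18934 = 216991, q_8 = 3*6998 + 2007 = 23001.
  i=9: a_9=2, p_9 = 2*216991 + 66019 = 500001, q_9 = 2*23001 + 6998 = 53000.
Indeed p_4^2 - 89*q_4^2 = 250000 - 250001 = -1, not +1.
Check: 500001^2 - 89*53000^2 = 250001000001 - 250001000000 = 1, so (x, y) = (500001, 53000) solves the equation, and by the theorem it is the least positive solution.

(x, y) = (500001, 53000)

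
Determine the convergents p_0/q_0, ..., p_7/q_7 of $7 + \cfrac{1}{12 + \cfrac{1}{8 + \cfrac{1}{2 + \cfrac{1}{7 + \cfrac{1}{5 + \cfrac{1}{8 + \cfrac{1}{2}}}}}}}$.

Using the convergent recurrence p_i = a_i*p_{i-1} + p_{i-2}, q_i = a_i*q_{i-1} + q_{i-2} with p_{-2}=0, p_{-1}=1, q_{-2}=1, q_{-1}=0:
  i=0: a_0=7, p_0 = 7*1 + 0 = 7, q_0 = 7*0 + 1 = 1.
  i=1: a_1=12, p_1 = 12*7 + 1 = 85, q_1 = 12*1 + 0 = 12.
  i=2: a_2=8, p_2 = 8*85 + 7 = 687, q_2 = 8*12 + 1 = 97.
  i=3: a_3=2, p_3 = 2*687 + 85 = 1459, q_3 = 2*97 + 12 = 206.
  i=4: a_4=7, p_4 = 7*1459 + 687 = 10900, q_4 = 7*206 + 97 = 1539.
  i=5: a_5=5, p_5 = 5*10900 + 1459 = 55959, q_5 = 5*1539 + 206 = 7901.
  i=6: a_6=8, p_6 = 8*55959 + 10900 = 458572, q_6 = 8*7901 + 1539 = 64747.
  i=7: a_7=2, p_7 = 2*458572 + 55959 = 973103, q_7 = 2*64747 + 7901 = 137395.

7/1, 85/12, 687/97, 1459/206, 10900/1539, 55959/7901, 458572/64747, 973103/137395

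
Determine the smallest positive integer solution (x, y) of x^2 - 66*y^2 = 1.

(x, y) = (65, 8)

First expand sqrt(66) as a continued fraction. With x_i = (sqrt(66) + m_i)/d_i and (m_0, d_0) = (0, 1): a_0 = floor(sqrt(66)) = 8, since 8^2 = 64 <= 66 < 81 = 9^2.
Iterate m_{i+1} = d_i*a_i - m_i, d_{i+1} = (66 - m_{i+1}^2)/d_i, a_{i+1} = floor((a_0 + m_{i+1})/d_{i+1}):
  m_1 = 1*8 - 0 = 8, d_1 = (66 - 8^2)/1 = 2/1 = 2, a_1 = floor((8 + 8)/2) = 8.
  m_2 = 2*8 - 8 = 8, d_2 = (66 - 8^2)/2 = 2/2 = 1, a_2 = floor((8 + 8)/1) = 16.
  m_3 = 1*16 - 8 = 8, d_3 = (66 - 8^2)/1 = 2/1 = 2: (m_3, d_3) = (m_1, d_1) = (8, 2), so from here the quotients repeat a_1, a_2; the period length is 2.
So sqrt(66) = [8; (8, 16)] with period length k = 2.
k is even, so the fundamental solution of x^2 - 66y^2 = 1 is (p_{k-1}, q_{k-1}) = (p_1, q_1); compute convergents through index 1.
Convergents (p_i = a_i*p_{i-1} + p_{i-2}, q_i = a_i*q_{i-1} + q_{i-2} with p_{-2}=0, p_{-1}=1, q_{-2}=1, q_{-1}=0):
  i=0: a_0=8, p_0 = 8*1 + 0 = 8, q_0 = 8*0 + 1 = 1.
  i=1: a_1=8, p_1 = 8*8 + 1 = 65, q_1 = 8*1 + 0 = 8.
Check: 65^2 - 66*8^2 = 4225 - 4224 = 1, so (x, y) = (65, 8) solves the equation, and by the theorem it is the least positive solution.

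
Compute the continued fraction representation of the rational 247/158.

Run the Euclidean algorithm on 247 and 158; the successive quotients are the partial quotients a_0, a_1, ... (each step inverts the fractional part left over by the previous one):
  247 = 1*158 + 89, so a_0 = 1.
  158 = 1*89 + 69, so a_1 = 1.
  89 = 1*69 + 20, so a_2 = 1.
  69 = 3*20 + 9, so a_3 = 3.
  20 = 2*9 + 2, so a_4 = 2.
  9 = 4*2 + 1, so a_5 = 4.
  2 = 2*1 + 0, so a_6 = 2.
The remainder reaches 0 after 7 divisions, so the expansion has 7 partial quotients, read off in order.

[1; 1, 1, 3, 2, 4, 2]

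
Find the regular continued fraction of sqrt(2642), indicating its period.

Write x_i = (sqrt(2642) + m_i)/d_i with (m_0, d_0) = (0, 1). a_0 = floor(sqrt(2642)) = 51, since 51^2 = 2601 <= 2642 < 2704 = 52^2.
Iterate m_{i+1} = d_i*a_i - m_i, d_{i+1} = (2642 - m_{i+1}^2)/d_i, a_{i+1} = floor((a_0 + m_{i+1})/d_{i+1}):
  m_1 = 1*51 - 0 = 51, d_1 = (2642 - 51^2)/1 = 41/1 = 41, a_1 = floor((51 + 51)/41) = 2.
  m_2 = 41*2 - 51 = 31, d_2 = (2642 - 31^2)/41 = 1681/41 = 41, a_2 = floor((51 + 31)/41) = 2.
  m_3 = 41*2 - 31 = 51, d_3 = (2642 - 51^2)/41 = 41/41 = 1, a_3 = floor((51 + 51)/1) = 102.
  m_4 = 1*102 - 51 = 51, d_4 = (2642 - 51^2)/1 = 41/1 = 41: (m_4, d_4) = (m_1, d_1) = (51, 41), so from here the quotients repeat a_1, ..., a_3; the period length is 3.
Hence the expansion of sqrt(2642) is a_0 = 51 followed by the repeating block 2, 2, 102 (period 3).

[51; (2, 2, 102)]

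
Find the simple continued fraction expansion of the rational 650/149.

Run the Euclidean algorithm on 650 and 149; the successive quotients are the partial quotients a_0, a_1, ... (each step inverts the fractional part left over by the previous one):
  650 = 4*149 + 54, so a_0 = 4.
  149 = 2*54 + 41, so a_1 = 2.
  54 = 1*41 + 13, so a_2 = 1.
  41 = 3*13 + 2, so a_3 = 3.
  13 = 6*2 + 1, so a_4 = 6.
  2 = 2*1 + 0, so a_5 = 2.
The remainder reaches 0 after 6 divisions, so the expansion has 6 partial quotients, read off in order.

[4; 2, 1, 3, 6, 2]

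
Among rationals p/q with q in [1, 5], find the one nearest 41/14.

Expand x = 41/14 as a continued fraction with the Euclidean algorithm:
  41 = 2*14 + 13, so a_0 = 2.
  14 = 1*13 + 1, so a_1 = 1.
  13 = 13*1 + 0, so a_2 = 13.
so x = [2; 1, 13].
Convergents (p_i = a_i*p_{i-1} + p_{i-2}, q_i = a_i*q_{i-1} + q_{i-2} with p_{-2}=0, p_{-1}=1, q_{-2}=1, q_{-1}=0), until the denominator exceeds 5:
  i=0: a_0=2, p_0 = 2*1 + 0 = 2, q_0 = 2*0 + 1 = 1.
  i=1: a_1=1, p_1 = 1*2 + 1 = 3, q_1 = 1*1 + 0 = 1.
  i=2: a_2=13, p_2 = 13*3 + 2 = 41, q_2 = 13*1 + 1 = 14.
q_2 = 14 > 5, so the last convergent with denominator <= 5 is p_1/q_1 = 3/1.
The closest fraction with denominator <= 5 is either p_1/q_1 or the intermediate fraction (k*p_1 + p_0)/(k*q_1 + q_0) with the largest k >= 1 whose denominator stays <= 5; these approach x as k grows, and every other convergent or intermediate fraction in range is farther away.
Largest k: floor((5 - q_0)/q_1) = floor((5 - 1)/1) = 4.
That gives (4*3 + 2)/(4*1 + 1) = 14/5.
Compare the errors: |x - 3/1| = |41*1 - 3*14|/(14*1) = 1/14, and |x - 14/5| = |41*5 - 14*14|/(14*5) = 9/70.
Cross-multiplying, 1*70 = 70 < 126 = 9*14, so 1/14 is smaller: the convergent 3/1 is closer to x than 14/5.

3/1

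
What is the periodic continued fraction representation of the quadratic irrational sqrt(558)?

[23; (1, 1, 1, 1, 1, 4, 1, 1, 1, 1, 1, 46)]

Write x_i = (sqrt(558) + m_i)/d_i with (m_0, d_0) = (0, 1). a_0 = floor(sqrt(558)) = 23, since 23^2 = 529 <= 558 < 576 = 24^2.
Iterate m_{i+1} = d_i*a_i - m_i, d_{i+1} = (558 - m_{i+1}^2)/d_i, a_{i+1} = floor((a_0 + m_{i+1})/d_{i+1}):
  m_1 = 1*23 - 0 = 23, d_1 = (558 - 23^2)/1 = 29/1 = 29, a_1 = floor((23 + 23)/29) = 1.
  m_2 = 29*1 - 23 = 6, d_2 = (558 - 6^2)/29 = 522/29 = 18, a_2 = floor((23 + 6)/18) = 1.
  m_3 = 18*1 - 6 = 12, d_3 = (558 - 12^2)/18 = 414/18 = 23, a_3 = floor((23 + 12)/23) = 1.
  m_4 = 23*1 - 12 = 11, d_4 = (558 - 11^2)/23 = 437/23 = 19, a_4 = floor((23 + 11)/19) = 1.
  m_5 = 19*1 - 11 = 8, d_5 = (558 - 8^2)/19 = 494/19 = 26, a_5 = floor((23 + 8)/26) = 1.
  m_6 = 26*1 - 8 = 18, d_6 = (558 - 18^2)/26 = 234/26 = 9, a_6 = floor((23 + 18)/9) = 4.
  m_7 = 9*4 - 18 = 18, d_7 = (558 - 18^2)/9 = 234/9 = 26, a_7 = floor((23 + 18)/26) = 1.
  m_8 = 26*1 - 18 = 8, d_8 = (558 - 8^2)/26 = 494/26 = 19, a_8 = floor((23 + 8)/19) = 1.
  m_9 = 19*1 - 8 = 11, d_9 = (558 - 11^2)/19 = 437/19 = 23, a_9 = floor((23 + 11)/23) = 1.
  m_10 = 23*1 - 11 = 12, d_10 = (558 - 12^2)/23 = 414/23 = 18, a_10 = floor((23 + 12)/18) = 1.
  m_11 = 18*1 - 12 = 6, d_11 = (558 - 6^2)/18 = 522/18 = 29, a_11 = floor((23 + 6)/29) = 1.
  m_12 = 29*1 - 6 = 23, d_12 = (558 - 23^2)/29 = 29/29 = 1, a_12 = floor((23 + 23)/1) = 46.
  m_13 = 1*46 - 23 = 23, d_13 = (558 - 23^2)/1 = 29/1 = 29: (m_13, d_13) = (m_1, d_1) = (23, 29), so from here the quotients repeat a_1, ..., a_12; the period length is 12.
Hence the expansion of sqrt(558) is a_0 = 23 followed by the repeating block 1, 1, 1, 1, 1, 4, 1, 1, 1, 1, 1, 46 (period 12).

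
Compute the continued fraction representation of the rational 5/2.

Run the Euclidean algorithm on 5 and 2; the successive quotients are the partial quotients a_0, a_1, ... (each step inverts the fractional part left over by the previous one):
  5 = 2*2 + 1, so a_0 = 2.
  2 = 2*1 + 0, so a_1 = 2.
The remainder reaches 0 after 2 divisions, so the expansion has 2 partial quotients, read off in order.

[2; 2]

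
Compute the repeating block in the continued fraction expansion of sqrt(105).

Write x_i = (sqrt(105) + m_i)/d_i with (m_0, d_0) = (0, 1). a_0 = floor(sqrt(105)) = 10, since 10^2 = 100 <= 105 < 121 = 11^2.
Iterate m_{i+1} = d_i*a_i - m_i, d_{i+1} = (105 - m_{i+1}^2)/d_i, a_{i+1} = floor((a_0 + m_{i+1})/d_{i+1}):
  m_1 = 1*10 - 0 = 10, d_1 = (105 - 10^2)/1 = 5/1 = 5, a_1 = floor((10 + 10)/5) = 4.
  m_2 = 5*4 - 10 = 10, d_2 = (105 - 10^2)/5 = 5/5 = 1, a_2 = floor((10 + 10)/1) = 20.
  m_3 = 1*20 - 10 = 10, d_3 = (105 - 10^2)/1 = 5/1 = 5: (m_3, d_3) = (m_1, d_1) = (10, 5), so from here the quotients repeat a_1, a_2; the period length is 2.
Hence the expansion of sqrt(105) is a_0 = 10 followed by the repeating block 4, 20 (period 2).

[10; (4, 20)]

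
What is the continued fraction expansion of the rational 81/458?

[0; 5, 1, 1, 1, 8, 3]

Run the Euclidean algorithm on 81 and 458; the successive quotients are the partial quotients a_0, a_1, ... (each step inverts the fractional part left over by the previous one):
  81 = 0*458 + 81, so a_0 = 0.
  458 = 5*81 + 53, so a_1 = 5.
  81 = 1*53 + 28, so a_2 = 1.
  53 = 1*28 + 25, so a_3 = 1.
  28 = 1*25 + 3, so a_4 = 1.
  25 = 8*3 + 1, so a_5 = 8.
  3 = 3*1 + 0, so a_6 = 3.
The remainder reaches 0 after 7 divisions, so the expansion has 7 partial quotients, read off in order.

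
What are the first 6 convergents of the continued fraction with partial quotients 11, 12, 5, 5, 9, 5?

11/1, 133/12, 676/61, 3513/317, 32293/2914, 164978/14887

Using the convergent recurrence p_i = a_i*p_{i-1} + p_{i-2}, q_i = a_i*q_{i-1} + q_{i-2} with p_{-2}=0, p_{-1}=1, q_{-2}=1, q_{-1}=0:
  i=0: a_0=11, p_0 = 11*1 + 0 = 11, q_0 = 11*0 + 1 = 1.
  i=1: a_1=12, p_1 = 12*11 + 1 = 133, q_1 = 12*1 + 0 = 12.
  i=2: a_2=5, p_2 = 5*133 + 11 = 676, q_2 = 5*12 + 1 = 61.
  i=3: a_3=5, p_3 = 5*676 + 133 = 3513, q_3 = 5*61 + 12 = 317.
  i=4: a_4=9, p_4 = 9*3513 + 676 = 32293, q_4 = 9*317 + 61 = 2914.
  i=5: a_5=5, p_5 = 5*32293 + 3513 = 164978, q_5 = 5*2914 + 317 = 14887.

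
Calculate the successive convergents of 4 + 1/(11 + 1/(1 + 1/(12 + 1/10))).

4/1, 45/11, 49/12, 633/155, 6379/1562

Using the convergent recurrence p_i = a_i*p_{i-1} + p_{i-2}, q_i = a_i*q_{i-1} + q_{i-2} with p_{-2}=0, p_{-1}=1, q_{-2}=1, q_{-1}=0:
  i=0: a_0=4, p_0 = 4*1 + 0 = 4, q_0 = 4*0 + 1 = 1.
  i=1: a_1=11, p_1 = 11*4 + 1 = 45, q_1 = 11*1 + 0 = 11.
  i=2: a_2=1, p_2 = 1*45 + 4 = 49, q_2 = 1*11 + 1 = 12.
  i=3: a_3=12, p_3 = 12*49 + 45 = 633, q_3 = 12*12 + 11 = 155.
  i=4: a_4=10, p_4 = 10*633 + 49 = 6379, q_4 = 10*155 + 12 = 1562.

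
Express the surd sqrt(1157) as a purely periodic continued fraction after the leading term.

[34; (68)]

Write x_i = (sqrt(1157) + m_i)/d_i with (m_0, d_0) = (0, 1). a_0 = floor(sqrt(1157)) = 34, since 34^2 = 1156 <= 1157 < 1225 = 35^2.
Iterate m_{i+1} = d_i*a_i - m_i, d_{i+1} = (1157 - m_{i+1}^2)/d_i, a_{i+1} = floor((a_0 + m_{i+1})/d_{i+1}):
  m_1 = 1*34 - 0 = 34, d_1 = (1157 - 34^2)/1 = 1/1 = 1, a_1 = floor((34 + 34)/1) = 68.
  m_2 = 1*68 - 34 = 34, d_2 = (1157 - 34^2)/1 = 1/1 = 1: (m_2, d_2) = (m_1, d_1) = (34, 1), so from here the quotient a_1 repeats; the period length is 1.
Hence the expansion of sqrt(1157) is a_0 = 34 followed by the repeating block 68 (period 1).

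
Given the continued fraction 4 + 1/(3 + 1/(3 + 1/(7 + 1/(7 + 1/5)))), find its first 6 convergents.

Using the convergent recurrence p_i = a_i*p_{i-1} + p_{i-2}, q_i = a_i*q_{i-1} + q_{i-2} with p_{-2}=0, p_{-1}=1, q_{-2}=1, q_{-1}=0:
  i=0: a_0=4, p_0 = 4*1 + 0 = 4, q_0 = 4*0 + 1 = 1.
  i=1: a_1=3, p_1 = 3*4 + 1 = 13, q_1 = 3*1 + 0 = 3.
  i=2: a_2=3, p_2 = 3*13 + 4 = 43, q_2 = 3*3 + 1 = 10.
  i=3: a_3=7, p_3 = 7*43 + 13 = 314, q_3 = 7*10 + 3 = 73.
  i=4: a_4=7, p_4 = 7*314 + 43 = 2241, q_4 = 7*73 + 10 = 521.
  i=5: a_5=5, p_5 = 5*2241 + 314 = 11519, q_5 = 5*521 + 73 = 2678.

4/1, 13/3, 43/10, 314/73, 2241/521, 11519/2678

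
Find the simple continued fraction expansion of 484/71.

Run the Euclidean algorithm on 484 and 71; the successive quotients are the partial quotients a_0, a_1, ... (each step inverts the fractional part left over by the previous one):
  484 = 6*71 + 58, so a_0 = 6.
  71 = 1*58 + 13, so a_1 = 1.
  58 = 4*13 + 6, so a_2 = 4.
  13 = 2*6 + 1, so a_3 = 2.
  6 = 6*1 + 0, so a_4 = 6.
The remainder reaches 0 after 5 divisions, so the expansion has 5 partial quotients, read off in order.

[6; 1, 4, 2, 6]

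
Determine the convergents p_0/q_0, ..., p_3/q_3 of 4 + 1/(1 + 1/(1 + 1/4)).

Using the convergent recurrence p_i = a_i*p_{i-1} + p_{i-2}, q_i = a_i*q_{i-1} + q_{i-2} with p_{-2}=0, p_{-1}=1, q_{-2}=1, q_{-1}=0:
  i=0: a_0=4, p_0 = 4*1 + 0 = 4, q_0 = 4*0 + 1 = 1.
  i=1: a_1=1, p_1 = 1*4 + 1 = 5, q_1 = 1*1 + 0 = 1.
  i=2: a_2=1, p_2 = 1*5 + 4 = 9, q_2 = 1*1 + 1 = 2.
  i=3: a_3=4, p_3 = 4*9 + 5 = 41, q_3 = 4*2 + 1 = 9.

4/1, 5/1, 9/2, 41/9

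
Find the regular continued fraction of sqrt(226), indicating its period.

Write x_i = (sqrt(226) + m_i)/d_i with (m_0, d_0) = (0, 1). a_0 = floor(sqrt(226)) = 15, since 15^2 = 225 <= 226 < 256 = 16^2.
Iterate m_{i+1} = d_i*a_i - m_i, d_{i+1} = (226 - m_{i+1}^2)/d_i, a_{i+1} = floor((a_0 + m_{i+1})/d_{i+1}):
  m_1 = 1*15 - 0 = 15, d_1 = (226 - 15^2)/1 = 1/1 = 1, a_1 = floor((15 + 15)/1) = 30.
  m_2 = 1*30 - 15 = 15, d_2 = (226 - 15^2)/1 = 1/1 = 1: (m_2, d_2) = (m_1, d_1) = (15, 1), so from here the quotient a_1 repeats; the period length is 1.
Hence the expansion of sqrt(226) is a_0 = 15 followed by the repeating block 30 (period 1).

[15; (30)]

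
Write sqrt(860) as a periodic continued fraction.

Write x_i = (sqrt(860) + m_i)/d_i with (m_0, d_0) = (0, 1). a_0 = floor(sqrt(860)) = 29, since 29^2 = 841 <= 860 < 900 = 30^2.
Iterate m_{i+1} = d_i*a_i - m_i, d_{i+1} = (860 - m_{i+1}^2)/d_i, a_{i+1} = floor((a_0 + m_{i+1})/d_{i+1}):
  m_1 = 1*29 - 0 = 29, d_1 = (860 - 29^2)/1 = 19/1 = 19, a_1 = floor((29 + 29)/19) = 3.
  m_2 = 19*3 - 29 = 28, d_2 = (860 - 28^2)/19 = 76/19 = 4, a_2 = floor((29 + 28)/4) = 14.
  m_3 = 4*14 - 28 = 28, d_3 = (860 - 28^2)/4 = 76/4 = 19, a_3 = floor((29 + 28)/19) = 3.
  m_4 = 19*3 - 28 = 29, d_4 = (860 - 29^2)/19 = 19/19 = 1, a_4 = floor((29 + 29)/1) = 58.
  m_5 = 1*58 - 29 = 29, d_5 = (860 - 29^2)/1 = 19/1 = 19: (m_5, d_5) = (m_1, d_1) = (29, 19), so from here the quotients repeat a_1, ..., a_4; the period length is 4.
Hence the expansion of sqrt(860) is a_0 = 29 followed by the repeating block 3, 14, 3, 58 (period 4).

[29; (3, 14, 3, 58)]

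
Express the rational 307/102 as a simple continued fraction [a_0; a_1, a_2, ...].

Run the Euclidean algorithm on 307 and 102; the successive quotients are the partial quotients a_0, a_1, ... (each step inverts the fractional part left over by the previous one):
  307 = 3*102 + 1, so a_0 = 3.
  102 = 102*1 + 0, so a_1 = 102.
The remainder reaches 0 after 2 divisions, so the expansion has 2 partial quotients, read off in order.

[3; 102]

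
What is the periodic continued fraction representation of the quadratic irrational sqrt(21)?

[4; (1, 1, 2, 1, 1, 8)]

Write x_i = (sqrt(21) + m_i)/d_i with (m_0, d_0) = (0, 1). a_0 = floor(sqrt(21)) = 4, since 4^2 = 16 <= 21 < 25 = 5^2.
Iterate m_{i+1} = d_i*a_i - m_i, d_{i+1} = (21 - m_{i+1}^2)/d_i, a_{i+1} = floor((a_0 + m_{i+1})/d_{i+1}):
  m_1 = 1*4 - 0 = 4, d_1 = (21 - 4^2)/1 = 5/1 = 5, a_1 = floor((4 + 4)/5) = 1.
  m_2 = 5*1 - 4 = 1, d_2 = (21 - 1^2)/5 = 20/5 = 4, a_2 = floor((4 + 1)/4) = 1.
  m_3 = 4*1 - 1 = 3, d_3 = (21 - 3^2)/4 = 12/4 = 3, a_3 = floor((4 + 3)/3) = 2.
  m_4 = 3*2 - 3 = 3, d_4 = (21 - 3^2)/3 = 12/3 = 4, a_4 = floor((4 + 3)/4) = 1.
  m_5 = 4*1 - 3 = 1, d_5 = (21 - 1^2)/4 = 20/4 = 5, a_5 = floor((4 + 1)/5) = 1.
  m_6 = 5*1 - 1 = 4, d_6 = (21 - 4^2)/5 = 5/5 = 1, a_6 = floor((4 + 4)/1) = 8.
  m_7 = 1*8 - 4 = 4, d_7 = (21 - 4^2)/1 = 5/1 = 5: (m_7, d_7) = (m_1, d_1) = (4, 5), so from here the quotients repeat a_1, ..., a_6; the period length is 6.
Hence the expansion of sqrt(21) is a_0 = 4 followed by the repeating block 1, 1, 2, 1, 1, 8 (period 6).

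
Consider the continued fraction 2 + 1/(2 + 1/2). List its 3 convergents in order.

Using the convergent recurrence p_i = a_i*p_{i-1} + p_{i-2}, q_i = a_i*q_{i-1} + q_{i-2} with p_{-2}=0, p_{-1}=1, q_{-2}=1, q_{-1}=0:
  i=0: a_0=2, p_0 = 2*1 + 0 = 2, q_0 = 2*0 + 1 = 1.
  i=1: a_1=2, p_1 = 2*2 + 1 = 5, q_1 = 2*1 + 0 = 2.
  i=2: a_2=2, p_2 = 2*5 + 2 = 12, q_2 = 2*2 + 1 = 5.

2/1, 5/2, 12/5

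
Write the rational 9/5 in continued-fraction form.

Run the Euclidean algorithm on 9 and 5; the successive quotients are the partial quotients a_0, a_1, ... (each step inverts the fractional part left over by the previous one):
  9 = 1*5 + 4, so a_0 = 1.
  5 = 1*4 + 1, so a_1 = 1.
  4 = 4*1 + 0, so a_2 = 4.
The remainder reaches 0 after 3 divisions, so the expansion has 3 partial quotients, read off in order.

[1; 1, 4]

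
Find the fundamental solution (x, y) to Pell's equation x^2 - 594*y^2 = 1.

First expand sqrt(594) as a continued fraction. With x_i = (sqrt(594) + m_i)/d_i and (m_0, d_0) = (0, 1): a_0 = floor(sqrt(594)) = 24, since 24^2 = 576 <= 594 < 625 = 25^2.
Iterate m_{i+1} = d_i*a_i - m_i, d_{i+1} = (594 - m_{i+1}^2)/d_i, a_{i+1} = floor((a_0 + m_{i+1})/d_{i+1}):
  m_1 = 1*24 - 0 = 24, d_1 = (594 - 24^2)/1 = 18/1 = 18, a_1 = floor((24 + 24)/18) = 2.
  m_2 = 18*2 - 24 = 12, d_2 = (594 - 12^2)/18 = 450/18 = 25, a_2 = floor((24 + 12)/25) = 1.
  m_3 = 25*1 - 12 = 13, d_3 = (594 - 13^2)/25 = 425/25 = 17, a_3 = floor((24 + 13)/17) = 2.
  m_4 = 17*2 - 13 = 21, d_4 = (594 - 21^2)/17 = 153/17 = 9, a_4 = floor((24 + 21)/9) = 5.
  m_5 = 9*5 - 21 = 24, d_5 = (594 - 24^2)/9 = 18/9 = 2, a_5 = floor((24 + 24)/2) = 24.
  m_6 = 2*24 - 24 = 24, d_6 = (594 - 24^2)/2 = 18/2 = 9, a_6 = floor((24 + 24)/9) = 5.
  m_7 = 9*5 - 24 = 21, d_7 = (594 - 21^2)/9 = 153/9 = 17, a_7 = floor((24 + 21)/17) = 2.
  m_8 = 17*2 - 21 = 13, d_8 = (594 - 13^2)/17 = 425/17 = 25, a_8 = floor((24 + 13)/25) = 1.
  m_9 = 25*1 - 13 = 12, d_9 = (594 - 12^2)/25 = 450/25 = 18, a_9 = floor((24 + 12)/18) = 2.
  m_10 = 18*2 - 12 = 24, d_10 = (594 - 24^2)/18 = 18/18 = 1, a_10 = floor((24 + 24)/1) = 48.
  m_11 = 1*48 - 24 = 24, d_11 = (594 - 24^2)/1 = 18/1 = 18: (m_11, d_11) = (m_1, d_1) = (24, 18), so from here the quotients repeat a_1, ..., a_10; the period length is 10.
So sqrt(594) = [24; (2, 1, 2, 5, 24, 5, 2, 1, 2, 48)] with period length k = 10.
k is even, so the fundamental solution of x^2 - 594y^2 = 1 is (p_{k-1}, q_{k-1}) = (p_9, q_9); compute convergents through index 9.
Convergents (p_i = a_i*p_{i-1} + p_{i-2}, q_i = a_i*q_{i-1} + q_{i-2} with p_{-2}=0, p_{-1}=1, q_{-2}=1, q_{-1}=0):
  i=0: a_0=24, p_0 = 24*1 + 0 = 24, q_0 = 24*0 + 1 = 1.
  i=1: a_1=2, p_1 = 2*24 + 1 = 49, q_1 = 2*1 + 0 = 2.
  i=2: a_2=1, p_2 = 1*49 + 24 = 73, q_2 = 1*2 + 1 = 3.
  i=3: a_3=2, p_3 = 2*73 + 49 = 195, q_3 = 2*3 + 2 = 8.
  i=4: a_4=5, p_4 = 5*195 + 73 = 1048, q_4 = 5*8 + 3 = 43.
  i=5: a_5=24, p_5 = 24*1048 + 195 = 25347, q_5 = 24*43 + 8 = 1040.
  i=6: a_6=5, p_6 = 5*25347 + 1048 = 127783, q_6 = 5*1040 + 43 = 5243.
  i=7: a_7=2, p_7 = 2*127783 + 25347 = 280913, q_7 = 2*5243 + 1040 = 11526.
  i=8: a_8=1, p_8 = 1*280913 + 127783 = 408696, q_8 = 1*11526 + 5243 = 16769.
  i=9: a_9=2, p_9 = 2*408696 + 280913 = 1098305, q_9 = 2*16769 + 11526 = 45064.
Check: 1098305^2 - 594*45064^2 = 1206273873025 - 1206273873024 = 1, so (x, y) = (1098305, 45064) solves the equation, and by the theorem it is the least positive solution.

(x, y) = (1098305, 45064)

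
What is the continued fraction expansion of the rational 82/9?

Run the Euclidean algorithm on 82 and 9; the successive quotients are the partial quotients a_0, a_1, ... (each step inverts the fractional part left over by the previous one):
  82 = 9*9 + 1, so a_0 = 9.
  9 = 9*1 + 0, so a_1 = 9.
The remainder reaches 0 after 2 divisions, so the expansion has 2 partial quotients, read off in order.

[9; 9]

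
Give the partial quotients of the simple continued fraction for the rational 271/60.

[4; 1, 1, 14, 2]

Run the Euclidean algorithm on 271 and 60; the successive quotients are the partial quotients a_0, a_1, ... (each step inverts the fractional part left over by the previous one):
  271 = 4*60 + 31, so a_0 = 4.
  60 = 1*31 + 29, so a_1 = 1.
  31 = 1*29 + 2, so a_2 = 1.
  29 = 14*2 + 1, so a_3 = 14.
  2 = 2*1 + 0, so a_4 = 2.
The remainder reaches 0 after 5 divisions, so the expansion has 5 partial quotients, read off in order.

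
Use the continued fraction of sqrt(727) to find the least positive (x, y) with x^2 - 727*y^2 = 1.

(x, y) = (728, 27)

First expand sqrt(727) as a continued fraction. With x_i = (sqrt(727) + m_i)/d_i and (m_0, d_0) = (0, 1): a_0 = floor(sqrt(727)) = 26, since 26^2 = 676 <= 727 < 729 = 27^2.
Iterate m_{i+1} = d_i*a_i - m_i, d_{i+1} = (727 - m_{i+1}^2)/d_i, a_{i+1} = floor((a_0 + m_{i+1})/d_{i+1}):
  m_1 = 1*26 - 0 = 26, d_1 = (727 - 26^2)/1 = 51/1 = 51, a_1 = floor((26 + 26)/51) = 1.
  m_2 = 51*1 - 26 = 25, d_2 = (727 - 25^2)/51 = 102/51 = 2, a_2 = floor((26 + 25)/2) = 25.
  m_3 = 2*25 - 25 = 25, d_3 = (727 - 25^2)/2 = 102/2 = 51, a_3 = floor((26 + 25)/51) = 1.
  m_4 = 51*1 - 25 = 26, d_4 = (727 - 26^2)/51 = 51/51 = 1, a_4 = floor((26 + 26)/1) = 52.
  m_5 = 1*52 - 26 = 26, d_5 = (727 - 26^2)/1 = 51/1 = 51: (m_5, d_5) = (m_1, d_1) = (26, 51), so from here the quotients repeat a_1, ..., a_4; the period length is 4.
So sqrt(727) = [26; (1, 25, 1, 52)] with period length k = 4.
k is even, so the fundamental solution of x^2 - 727y^2 = 1 is (p_{k-1}, q_{k-1}) = (p_3, q_3); compute convergents through index 3.
Convergents (p_i = a_i*p_{i-1} + p_{i-2}, q_i = a_i*q_{i-1} + q_{i-2} with p_{-2}=0, p_{-1}=1, q_{-2}=1, q_{-1}=0):
  i=0: a_0=26, p_0 = 26*1 + 0 = 26, q_0 = 26*0 + 1 = 1.
  i=1: a_1=1, p_1 = 1*26 + 1 = 27, q_1 = 1*1 + 0 = 1.
  i=2: a_2=25, p_2 = 25*27 + 26 = 701, q_2 = 25*1 + 1 = 26.
  i=3: a_3=1, p_3 = 1*701 + 27 = 728, q_3 = 1*26 + 1 = 27.
Check: 728^2 - 727*27^2 = 529984 - 529983 = 1, so (x, y) = (728, 27) solves the equation, and by the theorem it is the least positive solution.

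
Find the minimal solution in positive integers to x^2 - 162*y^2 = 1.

First expand sqrt(162) as a continued fraction. With x_i = (sqrt(162) + m_i)/d_i and (m_0, d_0) = (0, 1): a_0 = floor(sqrt(162)) = 12, since 12^2 = 144 <= 162 < 169 = 13^2.
Iterate m_{i+1} = d_i*a_i - m_i, d_{i+1} = (162 - m_{i+1}^2)/d_i, a_{i+1} = floor((a_0 + m_{i+1})/d_{i+1}):
  m_1 = 1*12 - 0 = 12, d_1 = (162 - 12^2)/1 = 18/1 = 18, a_1 = floor((12 + 12)/18) = 1.
  m_2 = 18*1 - 12 = 6, d_2 = (162 - 6^2)/18 = 126/18 = 7, a_2 = floor((12 + 6)/7) = 2.
  m_3 = 7*2 - 6 = 8, d_3 = (162 - 8^2)/7 = 98/7 = 14, a_3 = floor((12 + 8)/14) = 1.
  m_4 = 14*1 - 8 = 6, d_4 = (162 - 6^2)/14 = 126/14 = 9, a_4 = floor((12 + 6)/9) = 2.
  m_5 = 9*2 - 6 = 12, d_5 = (162 - 12^2)/9 = 18/9 = 2, a_5 = floor((12 + 12)/2) = 12.
  m_6 = 2*12 - 12 = 12, d_6 = (162 - 12^2)/2 = 18/2 = 9, a_6 = floor((12 + 12)/9) = 2.
  m_7 = 9*2 - 12 = 6, d_7 = (162 - 6^2)/9 = 126/9 = 14, a_7 = floor((12 + 6)/14) = 1.
  m_8 = 14*1 - 6 = 8, d_8 = (162 - 8^2)/14 = 98/14 = 7, a_8 = floor((12 + 8)/7) = 2.
  m_9 = 7*2 - 8 = 6, d_9 = (162 - 6^2)/7 = 126/7 = 18, a_9 = floor((12 + 6)/18) = 1.
  m_10 = 18*1 - 6 = 12, d_10 = (162 - 12^2)/18 = 18/18 = 1, a_10 = floor((12 + 12)/1) = 24.
  m_11 = 1*24 - 12 = 12, d_11 = (162 - 12^2)/1 = 18/1 = 18: (m_11, d_11) = (m_1, d_1) = (12, 18), so from here the quotients repeat a_1, ..., a_10; the period length is 10.
So sqrt(162) = [12; (1, 2, 1, 2, 12, 2, 1, 2, 1, 24)] with period length k = 10.
k is even, so the fundamental solution of x^2 - 162y^2 = 1 is (p_{k-1}, q_{k-1}) = (p_9, q_9); compute convergents through index 9.
Convergents (p_i = a_i*p_{i-1} + p_{i-2}, q_i = a_i*q_{i-1} + q_{i-2} with p_{-2}=0, p_{-1}=1, q_{-2}=1, q_{-1}=0):
  i=0: a_0=12, p_0 = 12*1 + 0 = 12, q_0 = 12*0 + 1 = 1.
  i=1: a_1=1, p_1 = 1*12 + 1 = 13, q_1 = 1*1 + 0 = 1.
  i=2: a_2=2, p_2 = 2*13 + 12 = 38, q_2 = 2*1 + 1 = 3.
  i=3: a_3=1, p_3 = 1*38 + 13 = 51, q_3 = 1*3 + 1 = 4.
  i=4: a_4=2, p_4 = 2*51 + 38 = 140, q_4 = 2*4 + 3 = 11.
  i=5: a_5=12, p_5 = 12*140 + 51 = 1731, q_5 = 12*11 + 4 = 136.
  i=6: a_6=2, p_6 = 2*1731 + 140 = 3602, q_6 = 2*136 + 11 = 283.
  i=7: a_7=1, p_7 = 1*3602 + 1731 = 5333, q_7 = 1*283 + 136 = 419.
  i=8: a_8=2, p_8 = 2*5333 + 3602 = 14268, q_8 = 2*419 + 283 = 1121.
  i=9: a_9=1, p_9 = 1*14268 + 5333 = 19601, q_9 = 1*1121 + 419 = 1540.
Check: 19601^2 - 162*1540^2 = 384199201 - 384199200 = 1, so (x, y) = (19601, 1540) solves the equation, and by the theorem it is the least positive solution.

(x, y) = (19601, 1540)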